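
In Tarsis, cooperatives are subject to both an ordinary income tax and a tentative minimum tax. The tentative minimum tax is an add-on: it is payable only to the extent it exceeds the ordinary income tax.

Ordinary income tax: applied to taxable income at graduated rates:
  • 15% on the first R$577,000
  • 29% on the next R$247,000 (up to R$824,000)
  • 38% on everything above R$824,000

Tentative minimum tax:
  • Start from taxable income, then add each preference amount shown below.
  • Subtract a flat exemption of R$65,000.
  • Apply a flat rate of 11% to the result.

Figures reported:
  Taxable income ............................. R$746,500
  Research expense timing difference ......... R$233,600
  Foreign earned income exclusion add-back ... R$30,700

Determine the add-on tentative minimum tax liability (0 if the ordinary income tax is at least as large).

R$0

Ordinary income tax:
  R$577,000 × 15% = R$86,550
  R$169,500 × 29% = R$49,155
  → R$135,705

Tentative minimum tax:
  Adjusted income: R$746,500 + R$233,600 + R$30,700 = R$1,010,800
  Less exemption R$65,000 → base R$945,800
  R$945,800 × 11% = R$104,038

R$104,038 ≤ R$135,705, so no add-on is due.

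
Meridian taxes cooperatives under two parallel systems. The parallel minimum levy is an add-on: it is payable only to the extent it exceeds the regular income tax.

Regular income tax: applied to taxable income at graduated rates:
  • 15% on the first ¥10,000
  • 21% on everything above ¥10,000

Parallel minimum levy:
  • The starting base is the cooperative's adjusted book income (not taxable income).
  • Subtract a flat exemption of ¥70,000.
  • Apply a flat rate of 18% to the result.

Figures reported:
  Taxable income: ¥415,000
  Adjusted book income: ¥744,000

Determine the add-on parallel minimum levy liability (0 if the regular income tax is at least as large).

¥34,770

Regular income tax:
  ¥10,000 × 15% = ¥1,500
  ¥405,000 × 21% = ¥85,050
  → ¥86,550

Parallel minimum levy:
  Base (adjusted book income): ¥744,000
  Less exemption ¥70,000 → base ¥674,000
  ¥674,000 × 18% = ¥121,320

Excess of parallel minimum levy over regular income tax: ¥121,320 − ¥86,550 = ¥34,770.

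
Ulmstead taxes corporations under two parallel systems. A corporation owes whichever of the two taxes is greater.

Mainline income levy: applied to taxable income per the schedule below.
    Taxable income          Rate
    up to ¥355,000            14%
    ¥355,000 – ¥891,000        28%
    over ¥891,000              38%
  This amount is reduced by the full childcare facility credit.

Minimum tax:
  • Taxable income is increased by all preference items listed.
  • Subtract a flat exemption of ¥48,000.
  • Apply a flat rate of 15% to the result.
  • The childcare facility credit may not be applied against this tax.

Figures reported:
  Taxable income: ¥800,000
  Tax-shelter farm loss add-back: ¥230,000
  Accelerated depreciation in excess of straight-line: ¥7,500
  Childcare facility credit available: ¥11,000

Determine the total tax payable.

¥163,300

Mainline income levy:
  ¥355,000 × 14% = ¥49,700
  ¥445,000 × 28% = ¥124,600
  → ¥174,300
  Less childcare facility credit ¥11,000 → ¥163,300

Minimum tax:
  Adjusted income: ¥800,000 + ¥230,000 + ¥7,500 = ¥1,037,500
  Less exemption ¥48,000 → base ¥989,500
  ¥989,500 × 15% = ¥148,425

¥163,300 > ¥148,425, so the mainline income levy governs.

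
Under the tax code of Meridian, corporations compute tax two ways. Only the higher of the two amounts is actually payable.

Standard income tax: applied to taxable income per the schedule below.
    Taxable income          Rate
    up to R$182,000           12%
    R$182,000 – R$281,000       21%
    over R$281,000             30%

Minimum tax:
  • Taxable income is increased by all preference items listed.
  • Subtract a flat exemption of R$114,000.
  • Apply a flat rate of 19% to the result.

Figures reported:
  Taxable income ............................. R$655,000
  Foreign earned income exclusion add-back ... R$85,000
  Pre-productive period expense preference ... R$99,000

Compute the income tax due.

Minimum tax:
  Adjusted income: R$655,000 + R$85,000 + R$99,000 = R$839,000
  Less exemption R$114,000 → base R$725,000
  R$725,000 × 19% = R$137,750

Standard income tax:
  R$182,000 × 12% = R$21,840
  R$99,000 × 21% = R$20,790
  R$374,000 × 30% = R$112,200
  → R$154,830

R$154,830 > R$137,750, so the standard income tax governs.

R$154,830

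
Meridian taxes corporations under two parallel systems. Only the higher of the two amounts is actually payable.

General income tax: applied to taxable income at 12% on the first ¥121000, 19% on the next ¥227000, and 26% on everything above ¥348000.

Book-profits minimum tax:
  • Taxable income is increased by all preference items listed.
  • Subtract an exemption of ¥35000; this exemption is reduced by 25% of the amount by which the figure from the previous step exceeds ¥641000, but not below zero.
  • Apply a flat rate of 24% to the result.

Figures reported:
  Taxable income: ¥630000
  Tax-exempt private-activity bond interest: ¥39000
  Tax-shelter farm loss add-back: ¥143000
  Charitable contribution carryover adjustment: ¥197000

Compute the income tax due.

¥242160

General income tax:
  ¥121000 × 12% = ¥14520
  ¥227000 × 19% = ¥43130
  ¥282000 × 26% = ¥73320
  → ¥130970

Book-profits minimum tax:
  Adjusted income: ¥630000 + ¥39000 + ¥143000 + ¥197000 = ¥1009000
  Exemption: 25% × (¥1009000 − ¥641000) = ¥92000 ≥ ¥35000, so the exemption is fully phased out
  Base: ¥1009000 − ¥0 = ¥1009000
  ¥1009000 × 24% = ¥242160

¥242160 > ¥130970, so the book-profits minimum tax is the binding amount.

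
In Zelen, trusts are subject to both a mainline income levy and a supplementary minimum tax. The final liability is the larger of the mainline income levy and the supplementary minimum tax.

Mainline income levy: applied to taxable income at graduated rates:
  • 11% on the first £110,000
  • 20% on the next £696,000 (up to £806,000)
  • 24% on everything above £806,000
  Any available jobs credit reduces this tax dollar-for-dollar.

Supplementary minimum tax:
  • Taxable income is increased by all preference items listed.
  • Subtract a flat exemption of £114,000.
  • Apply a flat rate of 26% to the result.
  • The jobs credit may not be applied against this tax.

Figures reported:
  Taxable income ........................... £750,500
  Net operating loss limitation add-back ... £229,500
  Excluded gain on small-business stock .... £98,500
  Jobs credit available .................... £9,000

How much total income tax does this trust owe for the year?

£250,770

Mainline income levy:
  £110,000 × 11% = £12,100
  £640,500 × 20% = £128,100
  → £140,200
  Less jobs credit £9,000 → £131,200

Supplementary minimum tax:
  Adjusted income: £750,500 + £229,500 + £98,500 = £1,078,500
  Less exemption £114,000 → base £964,500
  £964,500 × 26% = £250,770

£250,770 > £131,200, so the supplementary minimum tax is the binding amount.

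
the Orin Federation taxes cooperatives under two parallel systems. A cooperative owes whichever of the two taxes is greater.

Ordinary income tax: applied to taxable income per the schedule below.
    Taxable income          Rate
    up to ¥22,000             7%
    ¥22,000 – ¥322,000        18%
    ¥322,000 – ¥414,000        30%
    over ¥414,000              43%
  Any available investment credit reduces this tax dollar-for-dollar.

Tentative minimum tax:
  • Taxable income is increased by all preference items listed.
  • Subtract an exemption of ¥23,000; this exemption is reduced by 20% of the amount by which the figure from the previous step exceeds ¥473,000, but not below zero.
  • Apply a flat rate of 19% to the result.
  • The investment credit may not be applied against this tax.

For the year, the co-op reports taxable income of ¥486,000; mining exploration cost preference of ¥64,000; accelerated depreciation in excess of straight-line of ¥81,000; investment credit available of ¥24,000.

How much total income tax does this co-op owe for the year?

¥119,890

Tentative minimum tax:
  Adjusted income: ¥486,000 + ¥64,000 + ¥81,000 = ¥631,000
  Exemption: 20% × (¥631,000 − ¥473,000) = ¥31,600 ≥ ¥23,000, so the exemption is fully phased out
  Base: ¥631,000 − ¥0 = ¥631,000
  ¥631,000 × 19% = ¥119,890

Ordinary income tax:
  ¥22,000 × 7% = ¥1,540
  ¥300,000 × 18% = ¥54,000
  ¥92,000 × 30% = ¥27,600
  ¥72,000 × 43% = ¥30,960
  → ¥114,100
  Less investment credit ¥24,000 → ¥90,100

¥119,890 > ¥90,100, so the tentative minimum tax is the binding amount.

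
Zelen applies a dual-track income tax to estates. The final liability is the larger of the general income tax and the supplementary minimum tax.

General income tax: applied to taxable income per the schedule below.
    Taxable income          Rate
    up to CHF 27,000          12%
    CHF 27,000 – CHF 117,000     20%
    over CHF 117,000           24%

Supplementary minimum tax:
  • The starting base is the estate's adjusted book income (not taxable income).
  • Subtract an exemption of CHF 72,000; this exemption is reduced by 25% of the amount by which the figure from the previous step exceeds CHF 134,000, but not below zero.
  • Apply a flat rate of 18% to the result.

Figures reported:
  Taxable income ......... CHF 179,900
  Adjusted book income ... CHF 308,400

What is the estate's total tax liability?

Supplementary minimum tax:
  Base (adjusted book income): CHF 308,400
  Exemption: CHF 72,000 − 25% × (CHF 308,400 − CHF 134,000) = CHF 72,000 − CHF 43,600 = CHF 28,400
  Base: CHF 308,400 − CHF 28,400 = CHF 280,000
  CHF 280,000 × 18% = CHF 50,400

General income tax:
  CHF 27,000 × 12% = CHF 3,240
  CHF 90,000 × 20% = CHF 18,000
  CHF 62,900 × 24% = CHF 15,096
  → CHF 36,336

CHF 50,400 > CHF 36,336, so the supplementary minimum tax is the binding amount.

CHF 50,400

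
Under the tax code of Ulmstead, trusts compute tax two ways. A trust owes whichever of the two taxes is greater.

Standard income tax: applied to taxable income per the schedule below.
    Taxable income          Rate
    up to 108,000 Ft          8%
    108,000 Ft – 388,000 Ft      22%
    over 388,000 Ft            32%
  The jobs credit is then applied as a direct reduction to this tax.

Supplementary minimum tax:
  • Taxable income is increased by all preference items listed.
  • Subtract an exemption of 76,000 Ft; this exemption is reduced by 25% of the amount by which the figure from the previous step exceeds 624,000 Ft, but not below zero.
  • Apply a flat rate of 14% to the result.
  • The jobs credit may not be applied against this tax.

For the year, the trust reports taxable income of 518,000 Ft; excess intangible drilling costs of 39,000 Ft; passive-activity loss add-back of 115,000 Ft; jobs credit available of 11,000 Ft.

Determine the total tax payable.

100,840 Ft

Standard income tax:
  108,000 Ft × 8% = 8,640 Ft
  280,000 Ft × 22% = 61,600 Ft
  130,000 Ft × 32% = 41,600 Ft
  → 111,840 Ft
  Less jobs credit 11,000 Ft → 100,840 Ft

Supplementary minimum tax:
  Adjusted income: 518,000 Ft + 39,000 Ft + 115,000 Ft = 672,000 Ft
  Exemption: 76,000 Ft − 25% × (672,000 Ft − 624,000 Ft) = 76,000 Ft − 12,000 Ft = 64,000 Ft
  Base: 672,000 Ft − 64,000 Ft = 608,000 Ft
  608,000 Ft × 14% = 85,120 Ft

100,840 Ft > 85,120 Ft, so the standard income tax governs.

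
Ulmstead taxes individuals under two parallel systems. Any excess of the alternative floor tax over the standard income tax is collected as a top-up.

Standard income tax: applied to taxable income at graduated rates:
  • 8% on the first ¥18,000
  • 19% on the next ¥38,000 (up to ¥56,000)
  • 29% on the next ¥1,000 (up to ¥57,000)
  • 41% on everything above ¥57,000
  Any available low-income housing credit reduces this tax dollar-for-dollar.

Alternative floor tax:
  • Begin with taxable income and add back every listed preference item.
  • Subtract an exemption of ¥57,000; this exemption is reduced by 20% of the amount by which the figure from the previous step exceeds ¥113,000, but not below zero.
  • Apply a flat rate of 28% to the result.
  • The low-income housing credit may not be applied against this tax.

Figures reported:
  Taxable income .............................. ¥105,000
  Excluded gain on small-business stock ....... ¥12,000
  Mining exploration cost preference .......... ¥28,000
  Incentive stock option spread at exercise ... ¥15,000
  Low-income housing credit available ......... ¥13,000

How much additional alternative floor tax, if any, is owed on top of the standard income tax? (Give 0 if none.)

¥15,842

Standard income tax:
  ¥18,000 × 8% = ¥1,440
  ¥38,000 × 19% = ¥7,220
  ¥1,000 × 29% = ¥290
  ¥48,000 × 41% = ¥19,680
  → ¥28,630
  Less low-income housing credit ¥13,000 → ¥15,630

Alternative floor tax:
  Adjusted income: ¥105,000 + ¥12,000 + ¥28,000 + ¥15,000 = ¥160,000
  Exemption: ¥57,000 − 20% × (¥160,000 − ¥113,000) = ¥57,000 − ¥9,400 = ¥47,600
  Base: ¥160,000 − ¥47,600 = ¥112,400
  ¥112,400 × 28% = ¥31,472

Excess of alternative floor tax over standard income tax: ¥31,472 − ¥15,630 = ¥15,842.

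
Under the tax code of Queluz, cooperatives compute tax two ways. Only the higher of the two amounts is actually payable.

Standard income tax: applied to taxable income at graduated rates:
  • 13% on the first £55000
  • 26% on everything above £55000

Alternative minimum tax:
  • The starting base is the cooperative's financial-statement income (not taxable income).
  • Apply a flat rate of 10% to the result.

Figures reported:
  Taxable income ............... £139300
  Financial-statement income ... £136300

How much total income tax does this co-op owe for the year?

£29068

Standard income tax:
  £55000 × 13% = £7150
  £84300 × 26% = £21918
  → £29068

Alternative minimum tax:
  Base (financial-statement income): £136300
  £136300 × 10% = £13630

£29068 > £13630, so the standard income tax governs.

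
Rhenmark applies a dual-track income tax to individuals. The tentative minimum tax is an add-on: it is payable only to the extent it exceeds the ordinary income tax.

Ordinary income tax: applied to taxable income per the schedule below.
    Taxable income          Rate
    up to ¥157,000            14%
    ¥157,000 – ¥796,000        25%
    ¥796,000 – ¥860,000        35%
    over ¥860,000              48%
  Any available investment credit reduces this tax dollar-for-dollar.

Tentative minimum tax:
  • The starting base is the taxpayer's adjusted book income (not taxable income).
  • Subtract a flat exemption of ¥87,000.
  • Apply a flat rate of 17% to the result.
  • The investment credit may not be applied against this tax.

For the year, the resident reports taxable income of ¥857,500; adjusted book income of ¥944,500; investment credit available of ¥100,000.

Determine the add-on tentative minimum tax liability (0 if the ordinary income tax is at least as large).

¥42,520

Tentative minimum tax:
  Base (adjusted book income): ¥944,500
  Less exemption ¥87,000 → base ¥857,500
  ¥857,500 × 17% = ¥145,775

Ordinary income tax:
  ¥157,000 × 14% = ¥21,980
  ¥639,000 × 25% = ¥159,750
  ¥61,500 × 35% = ¥21,525
  → ¥203,255
  Less investment credit ¥100,000 → ¥103,255

Excess of tentative minimum tax over ordinary income tax: ¥145,775 − ¥103,255 = ¥42,520.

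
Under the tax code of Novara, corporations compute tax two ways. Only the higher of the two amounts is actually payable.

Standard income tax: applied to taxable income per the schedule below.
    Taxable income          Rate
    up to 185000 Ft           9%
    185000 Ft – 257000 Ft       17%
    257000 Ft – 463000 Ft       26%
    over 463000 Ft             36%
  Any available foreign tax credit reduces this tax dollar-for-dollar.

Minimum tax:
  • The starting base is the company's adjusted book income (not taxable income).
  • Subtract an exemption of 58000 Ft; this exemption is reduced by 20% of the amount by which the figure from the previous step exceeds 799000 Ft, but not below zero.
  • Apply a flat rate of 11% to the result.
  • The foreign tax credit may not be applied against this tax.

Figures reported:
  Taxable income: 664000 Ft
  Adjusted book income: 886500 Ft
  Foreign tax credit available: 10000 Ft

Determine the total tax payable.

144810 Ft

Standard income tax:
  185000 Ft × 9% = 16650 Ft
  72000 Ft × 17% = 12240 Ft
  206000 Ft × 26% = 53560 Ft
  201000 Ft × 36% = 72360 Ft
  → 154810 Ft
  Less foreign tax credit 10000 Ft → 144810 Ft

Minimum tax:
  Base (adjusted book income): 886500 Ft
  Exemption: 58000 Ft − 20% × (886500 Ft − 799000 Ft) = 58000 Ft − 17500 Ft = 40500 Ft
  Base: 886500 Ft − 40500 Ft = 846000 Ft
  846000 Ft × 11% = 93060 Ft

144810 Ft > 93060 Ft, so the standard income tax governs.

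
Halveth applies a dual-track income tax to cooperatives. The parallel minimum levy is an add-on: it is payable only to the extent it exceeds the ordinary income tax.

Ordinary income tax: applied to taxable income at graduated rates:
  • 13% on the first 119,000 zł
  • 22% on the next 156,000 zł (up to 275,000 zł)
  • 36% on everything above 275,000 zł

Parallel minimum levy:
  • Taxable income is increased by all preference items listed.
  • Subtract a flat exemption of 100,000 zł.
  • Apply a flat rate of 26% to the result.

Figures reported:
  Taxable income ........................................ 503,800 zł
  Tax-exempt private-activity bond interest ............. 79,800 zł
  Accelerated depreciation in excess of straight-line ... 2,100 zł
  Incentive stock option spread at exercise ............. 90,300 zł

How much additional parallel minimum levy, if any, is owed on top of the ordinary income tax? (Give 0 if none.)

17,602 zł

Parallel minimum levy:
  Adjusted income: 503,800 zł + 79,800 zł + 2,100 zł + 90,300 zł = 676,000 zł
  Less exemption 100,000 zł → base 576,000 zł
  576,000 zł × 26% = 149,760 zł

Ordinary income tax:
  119,000 zł × 13% = 15,470 zł
  156,000 zł × 22% = 34,320 zł
  228,800 zł × 36% = 82,368 zł
  → 132,158 zł

Excess of parallel minimum levy over ordinary income tax: 149,760 zł − 132,158 zł = 17,602 zł.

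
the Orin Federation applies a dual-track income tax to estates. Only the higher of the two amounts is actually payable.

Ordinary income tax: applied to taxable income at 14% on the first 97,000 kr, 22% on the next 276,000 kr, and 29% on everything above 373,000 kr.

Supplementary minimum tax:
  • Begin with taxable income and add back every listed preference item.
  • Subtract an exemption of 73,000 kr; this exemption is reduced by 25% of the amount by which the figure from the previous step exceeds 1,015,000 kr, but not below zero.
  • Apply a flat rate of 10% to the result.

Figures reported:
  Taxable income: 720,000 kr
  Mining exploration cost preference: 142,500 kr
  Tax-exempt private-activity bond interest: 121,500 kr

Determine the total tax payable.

Ordinary income tax:
  97,000 kr × 14% = 13,580 kr
  276,000 kr × 22% = 60,720 kr
  347,000 kr × 29% = 100,630 kr
  → 174,930 kr

Supplementary minimum tax:
  Adjusted income: 720,000 kr + 142,500 kr + 121,500 kr = 984,000 kr
  Exemption: 984,000 kr ≤ 1,015,000 kr, so full 73,000 kr applies
  Base: 984,000 kr − 73,000 kr = 911,000 kr
  911,000 kr × 10% = 91,100 kr

174,930 kr > 91,100 kr, so the ordinary income tax governs.

174,930 kr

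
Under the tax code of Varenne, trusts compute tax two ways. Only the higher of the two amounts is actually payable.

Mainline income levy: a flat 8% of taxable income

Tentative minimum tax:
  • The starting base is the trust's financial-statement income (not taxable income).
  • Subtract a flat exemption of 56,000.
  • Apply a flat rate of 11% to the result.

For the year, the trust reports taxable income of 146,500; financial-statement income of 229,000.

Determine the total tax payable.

Tentative minimum tax:
  Base (financial-statement income): 229,000
  Less exemption 56,000 → base 173,000
  173,000 × 11% = 19,030

Mainline income levy:
  146,500 × 8% = 11,720

19,030 > 11,720, so the tentative minimum tax is the binding amount.

19,030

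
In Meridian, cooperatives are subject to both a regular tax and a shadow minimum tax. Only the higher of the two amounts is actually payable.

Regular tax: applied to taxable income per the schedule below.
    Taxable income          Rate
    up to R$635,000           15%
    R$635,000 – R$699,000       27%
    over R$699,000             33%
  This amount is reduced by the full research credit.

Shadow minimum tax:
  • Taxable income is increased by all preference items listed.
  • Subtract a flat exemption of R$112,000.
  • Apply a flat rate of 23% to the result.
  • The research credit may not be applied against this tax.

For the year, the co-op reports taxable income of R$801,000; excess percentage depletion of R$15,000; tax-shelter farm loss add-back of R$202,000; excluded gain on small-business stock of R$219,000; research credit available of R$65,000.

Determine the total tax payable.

Shadow minimum tax:
  Adjusted income: R$801,000 + R$15,000 + R$202,000 + R$219,000 = R$1,237,000
  Less exemption R$112,000 → base R$1,125,000
  R$1,125,000 × 23% = R$258,750

Regular tax:
  R$635,000 × 15% = R$95,250
  R$64,000 × 27% = R$17,280
  R$102,000 × 33% = R$33,660
  → R$146,190
  Less research credit R$65,000 → R$81,190

R$258,750 > R$81,190, so the shadow minimum tax is the binding amount.

R$258,750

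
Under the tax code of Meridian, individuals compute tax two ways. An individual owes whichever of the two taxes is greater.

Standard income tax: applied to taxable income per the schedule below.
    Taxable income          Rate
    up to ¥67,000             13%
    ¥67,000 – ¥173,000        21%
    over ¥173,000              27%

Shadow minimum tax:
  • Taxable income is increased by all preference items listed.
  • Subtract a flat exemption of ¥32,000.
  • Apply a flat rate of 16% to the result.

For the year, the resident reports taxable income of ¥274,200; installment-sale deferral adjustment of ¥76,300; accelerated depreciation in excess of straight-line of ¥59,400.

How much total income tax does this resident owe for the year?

Standard income tax:
  ¥67,000 × 13% = ¥8,710
  ¥106,000 × 21% = ¥22,260
  ¥101,200 × 27% = ¥27,324
  → ¥58,294

Shadow minimum tax:
  Adjusted income: ¥274,200 + ¥76,300 + ¥59,400 = ¥409,900
  Less exemption ¥32,000 → base ¥377,900
  ¥377,900 × 16% = ¥60,464

¥60,464 > ¥58,294, so the shadow minimum tax is the binding amount.

¥60,464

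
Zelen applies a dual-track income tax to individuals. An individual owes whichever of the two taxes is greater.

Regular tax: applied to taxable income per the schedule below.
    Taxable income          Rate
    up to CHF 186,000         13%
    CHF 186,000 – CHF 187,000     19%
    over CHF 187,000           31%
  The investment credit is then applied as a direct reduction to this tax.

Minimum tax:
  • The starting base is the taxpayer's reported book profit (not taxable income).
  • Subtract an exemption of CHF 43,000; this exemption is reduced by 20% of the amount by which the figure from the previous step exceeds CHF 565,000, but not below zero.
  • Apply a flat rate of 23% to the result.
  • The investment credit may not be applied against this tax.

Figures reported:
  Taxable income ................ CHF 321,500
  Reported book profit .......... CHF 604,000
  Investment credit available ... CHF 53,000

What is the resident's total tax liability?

Regular tax:
  CHF 186,000 × 13% = CHF 24,180
  CHF 1,000 × 19% = CHF 190
  CHF 134,500 × 31% = CHF 41,695
  → CHF 66,065
  Less investment credit CHF 53,000 → CHF 13,065

Minimum tax:
  Base (reported book profit): CHF 604,000
  Exemption: CHF 43,000 − 20% × (CHF 604,000 − CHF 565,000) = CHF 43,000 − CHF 7,800 = CHF 35,200
  Base: CHF 604,000 − CHF 35,200 = CHF 568,800
  CHF 568,800 × 23% = CHF 130,824

CHF 130,824 > CHF 13,065, so the minimum tax is the binding amount.

CHF 130,824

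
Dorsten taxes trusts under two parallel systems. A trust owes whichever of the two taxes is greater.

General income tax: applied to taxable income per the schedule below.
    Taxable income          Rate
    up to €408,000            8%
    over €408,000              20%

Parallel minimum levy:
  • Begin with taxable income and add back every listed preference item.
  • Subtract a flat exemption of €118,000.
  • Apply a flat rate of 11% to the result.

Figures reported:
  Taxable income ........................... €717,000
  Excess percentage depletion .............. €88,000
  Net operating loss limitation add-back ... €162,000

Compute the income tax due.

€94,440

Parallel minimum levy:
  Adjusted income: €717,000 + €88,000 + €162,000 = €967,000
  Less exemption €118,000 → base €849,000
  €849,000 × 11% = €93,390

General income tax:
  €408,000 × 8% = €32,640
  €309,000 × 20% = €61,800
  → €94,440

€94,440 > €93,390, so the general income tax governs.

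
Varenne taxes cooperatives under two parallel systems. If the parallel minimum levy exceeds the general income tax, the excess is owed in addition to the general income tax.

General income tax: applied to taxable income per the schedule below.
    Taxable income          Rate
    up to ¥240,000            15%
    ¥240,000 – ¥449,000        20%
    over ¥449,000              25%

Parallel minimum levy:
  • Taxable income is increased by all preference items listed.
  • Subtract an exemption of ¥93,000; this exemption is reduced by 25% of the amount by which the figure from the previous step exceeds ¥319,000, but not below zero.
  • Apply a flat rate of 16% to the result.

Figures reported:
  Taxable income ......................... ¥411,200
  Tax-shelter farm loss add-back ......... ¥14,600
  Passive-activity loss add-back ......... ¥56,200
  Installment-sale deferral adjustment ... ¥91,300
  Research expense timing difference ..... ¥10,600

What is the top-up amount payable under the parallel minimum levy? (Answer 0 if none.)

¥18,900

General income tax:
  ¥240,000 × 15% = ¥36,000
  ¥171,200 × 20% = ¥34,240
  → ¥70,240

Parallel minimum levy:
  Adjusted income: ¥411,200 + ¥14,600 + ¥56,200 + ¥91,300 + ¥10,600 = ¥583,900
  Exemption: ¥93,000 − 25% × (¥583,900 − ¥319,000) = ¥93,000 − ¥66,225 = ¥26,775
  Base: ¥583,900 − ¥26,775 = ¥557,125
  ¥557,125 × 16% = ¥89,140

Excess of parallel minimum levy over general income tax: ¥89,140 − ¥70,240 = ¥18,900.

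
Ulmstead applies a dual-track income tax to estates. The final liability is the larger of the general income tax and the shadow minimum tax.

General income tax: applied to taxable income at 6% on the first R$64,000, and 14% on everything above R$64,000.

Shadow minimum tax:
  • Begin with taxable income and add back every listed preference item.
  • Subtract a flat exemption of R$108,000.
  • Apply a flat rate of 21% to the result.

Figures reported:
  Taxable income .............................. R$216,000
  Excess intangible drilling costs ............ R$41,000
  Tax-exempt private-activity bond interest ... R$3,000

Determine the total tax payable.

R$31,920

Shadow minimum tax:
  Adjusted income: R$216,000 + R$41,000 + R$3,000 = R$260,000
  Less exemption R$108,000 → base R$152,000
  R$152,000 × 21% = R$31,920

General income tax:
  R$64,000 × 6% = R$3,840
  R$152,000 × 14% = R$21,280
  → R$25,120

R$31,920 > R$25,120, so the shadow minimum tax is the binding amount.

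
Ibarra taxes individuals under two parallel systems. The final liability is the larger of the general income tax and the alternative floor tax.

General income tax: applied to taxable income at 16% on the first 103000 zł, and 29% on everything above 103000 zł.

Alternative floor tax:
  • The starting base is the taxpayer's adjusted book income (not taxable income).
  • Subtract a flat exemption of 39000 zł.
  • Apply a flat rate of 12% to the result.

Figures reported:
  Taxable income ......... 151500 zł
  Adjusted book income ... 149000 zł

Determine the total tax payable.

Alternative floor tax:
  Base (adjusted book income): 149000 zł
  Less exemption 39000 zł → base 110000 zł
  110000 zł × 12% = 13200 zł

General income tax:
  103000 zł × 16% = 16480 zł
  48500 zł × 29% = 14065 zł
  → 30545 zł

30545 zł > 13200 zł, so the general income tax governs.

30545 zł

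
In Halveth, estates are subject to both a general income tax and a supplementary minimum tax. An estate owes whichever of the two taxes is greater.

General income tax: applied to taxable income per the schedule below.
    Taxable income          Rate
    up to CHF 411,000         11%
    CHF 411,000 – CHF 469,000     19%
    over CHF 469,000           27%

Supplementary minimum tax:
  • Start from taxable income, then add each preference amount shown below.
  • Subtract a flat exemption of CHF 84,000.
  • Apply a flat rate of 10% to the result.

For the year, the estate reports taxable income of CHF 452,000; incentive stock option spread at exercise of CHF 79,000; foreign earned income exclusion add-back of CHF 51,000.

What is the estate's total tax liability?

General income tax:
  CHF 411,000 × 11% = CHF 45,210
  CHF 41,000 × 19% = CHF 7,790
  → CHF 53,000

Supplementary minimum tax:
  Adjusted income: CHF 452,000 + CHF 79,000 + CHF 51,000 = CHF 582,000
  Less exemption CHF 84,000 → base CHF 498,000
  CHF 498,000 × 10% = CHF 49,800

CHF 53,000 > CHF 49,800, so the general income tax governs.

CHF 53,000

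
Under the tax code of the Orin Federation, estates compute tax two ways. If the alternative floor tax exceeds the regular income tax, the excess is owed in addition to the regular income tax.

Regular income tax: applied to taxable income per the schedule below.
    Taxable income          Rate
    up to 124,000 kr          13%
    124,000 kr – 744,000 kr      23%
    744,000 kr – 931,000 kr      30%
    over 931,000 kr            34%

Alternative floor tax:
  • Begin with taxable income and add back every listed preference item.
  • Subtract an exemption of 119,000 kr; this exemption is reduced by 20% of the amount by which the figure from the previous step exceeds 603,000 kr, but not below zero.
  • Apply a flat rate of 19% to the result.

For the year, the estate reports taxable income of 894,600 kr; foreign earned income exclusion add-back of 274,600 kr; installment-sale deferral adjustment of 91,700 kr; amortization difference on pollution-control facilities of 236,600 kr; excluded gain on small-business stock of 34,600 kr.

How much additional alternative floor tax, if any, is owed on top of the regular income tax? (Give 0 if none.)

87,199 kr

Regular income tax:
  124,000 kr × 13% = 16,120 kr
  620,000 kr × 23% = 142,600 kr
  150,600 kr × 30% = 45,180 kr
  → 203,900 kr

Alternative floor tax:
  Adjusted income: 894,600 kr + 274,600 kr + 91,700 kr + 236,600 kr + 34,600 kr = 1,532,100 kr
  Exemption: 20% × (1,532,100 kr − 603,000 kr) = 185,820 kr ≥ 119,000 kr, so the exemption is fully phased out
  Base: 1,532,100 kr − 0 kr = 1,532,100 kr
  1,532,100 kr × 19% = 291,099 kr

Excess of alternative floor tax over regular income tax: 291,099 kr − 203,900 kr = 87,199 kr.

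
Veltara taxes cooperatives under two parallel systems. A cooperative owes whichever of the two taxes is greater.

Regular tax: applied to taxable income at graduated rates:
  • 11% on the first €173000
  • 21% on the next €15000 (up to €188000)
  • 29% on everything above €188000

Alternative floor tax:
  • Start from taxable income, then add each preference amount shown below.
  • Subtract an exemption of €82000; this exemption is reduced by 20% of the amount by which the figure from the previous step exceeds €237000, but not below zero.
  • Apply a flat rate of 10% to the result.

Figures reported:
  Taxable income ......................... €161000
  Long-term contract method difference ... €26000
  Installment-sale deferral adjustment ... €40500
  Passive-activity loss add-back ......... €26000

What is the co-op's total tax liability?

Alternative floor tax:
  Adjusted income: €161000 + €26000 + €40500 + €26000 = €253500
  Exemption: €82000 − 20% × (€253500 − €237000) = €82000 − €3300 = €78700
  Base: €253500 − €78700 = €174800
  €174800 × 10% = €17480

Regular tax:
  €161000 × 11% = €17710

€17710 > €17480, so the regular tax governs.

€17710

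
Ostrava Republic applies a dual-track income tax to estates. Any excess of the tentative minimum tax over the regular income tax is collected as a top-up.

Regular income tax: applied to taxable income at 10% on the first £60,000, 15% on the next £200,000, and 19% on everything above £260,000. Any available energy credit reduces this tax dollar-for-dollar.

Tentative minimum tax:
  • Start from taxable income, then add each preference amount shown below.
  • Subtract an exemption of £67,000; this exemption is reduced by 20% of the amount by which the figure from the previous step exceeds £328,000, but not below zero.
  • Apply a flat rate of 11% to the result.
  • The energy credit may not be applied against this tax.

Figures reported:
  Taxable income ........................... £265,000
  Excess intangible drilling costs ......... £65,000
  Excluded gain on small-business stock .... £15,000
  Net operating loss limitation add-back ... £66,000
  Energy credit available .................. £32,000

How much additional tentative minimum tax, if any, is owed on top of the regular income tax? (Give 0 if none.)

Tentative minimum tax:
  Adjusted income: £265,000 + £65,000 + £15,000 + £66,000 = £411,000
  Exemption: £67,000 − 20% × (£411,000 − £328,000) = £67,000 − £16,600 = £50,400
  Base: £411,000 − £50,400 = £360,600
  £360,600 × 11% = £39,666

Regular income tax:
  £60,000 × 10% = £6,000
  £200,000 × 15% = £30,000
  £5,000 × 19% = £950
  → £36,950
  Less energy credit £32,000 → £4,950

Excess of tentative minimum tax over regular income tax: £39,666 − £4,950 = £34,716.

£34,716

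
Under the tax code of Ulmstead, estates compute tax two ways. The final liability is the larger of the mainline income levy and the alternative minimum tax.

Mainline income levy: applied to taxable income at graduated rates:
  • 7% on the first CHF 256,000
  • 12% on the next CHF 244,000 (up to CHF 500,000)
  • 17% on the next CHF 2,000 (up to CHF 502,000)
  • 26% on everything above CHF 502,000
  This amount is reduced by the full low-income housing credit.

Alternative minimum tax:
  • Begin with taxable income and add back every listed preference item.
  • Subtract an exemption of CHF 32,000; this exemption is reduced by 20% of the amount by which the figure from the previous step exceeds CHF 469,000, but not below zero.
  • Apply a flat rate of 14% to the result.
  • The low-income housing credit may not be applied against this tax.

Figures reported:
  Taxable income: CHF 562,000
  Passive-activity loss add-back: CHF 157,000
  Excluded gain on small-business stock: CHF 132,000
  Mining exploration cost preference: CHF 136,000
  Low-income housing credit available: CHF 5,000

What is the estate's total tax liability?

Mainline income levy:
  CHF 256,000 × 7% = CHF 17,920
  CHF 244,000 × 12% = CHF 29,280
  CHF 2,000 × 17% = CHF 340
  CHF 60,000 × 26% = CHF 15,600
  → CHF 63,140
  Less low-income housing credit CHF 5,000 → CHF 58,140

Alternative minimum tax:
  Adjusted income: CHF 562,000 + CHF 157,000 + CHF 132,000 + CHF 136,000 = CHF 987,000
  Exemption: 20% × (CHF 987,000 − CHF 469,000) = CHF 103,600 ≥ CHF 32,000, so the exemption is fully phased out
  Base: CHF 987,000 − CHF 0 = CHF 987,000
  CHF 987,000 × 14% = CHF 138,180

CHF 138,180 > CHF 58,140, so the alternative minimum tax is the binding amount.

CHF 138,180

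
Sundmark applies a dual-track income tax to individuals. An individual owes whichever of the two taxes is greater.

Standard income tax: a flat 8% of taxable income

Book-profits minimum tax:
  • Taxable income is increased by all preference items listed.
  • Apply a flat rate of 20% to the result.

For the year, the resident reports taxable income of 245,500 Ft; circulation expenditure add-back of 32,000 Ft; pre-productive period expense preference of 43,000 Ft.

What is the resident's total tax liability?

Standard income tax:
  245,500 Ft × 8% = 19,640 Ft

Book-profits minimum tax:
  Adjusted income: 245,500 Ft + 32,000 Ft + 43,000 Ft = 320,500 Ft
  320,500 Ft × 20% = 64,100 Ft

64,100 Ft > 19,640 Ft, so the book-profits minimum tax is the binding amount.

64,100 Ft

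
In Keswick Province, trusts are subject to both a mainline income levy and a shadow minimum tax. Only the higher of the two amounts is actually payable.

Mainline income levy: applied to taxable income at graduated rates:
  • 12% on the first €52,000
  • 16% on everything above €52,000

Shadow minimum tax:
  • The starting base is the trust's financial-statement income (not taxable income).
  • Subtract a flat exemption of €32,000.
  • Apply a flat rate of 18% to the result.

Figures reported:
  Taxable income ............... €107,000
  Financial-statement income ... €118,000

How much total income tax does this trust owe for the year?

€15,480

Shadow minimum tax:
  Base (financial-statement income): €118,000
  Less exemption €32,000 → base €86,000
  €86,000 × 18% = €15,480

Mainline income levy:
  €52,000 × 12% = €6,240
  €55,000 × 16% = €8,800
  → €15,040

€15,480 > €15,040, so the shadow minimum tax is the binding amount.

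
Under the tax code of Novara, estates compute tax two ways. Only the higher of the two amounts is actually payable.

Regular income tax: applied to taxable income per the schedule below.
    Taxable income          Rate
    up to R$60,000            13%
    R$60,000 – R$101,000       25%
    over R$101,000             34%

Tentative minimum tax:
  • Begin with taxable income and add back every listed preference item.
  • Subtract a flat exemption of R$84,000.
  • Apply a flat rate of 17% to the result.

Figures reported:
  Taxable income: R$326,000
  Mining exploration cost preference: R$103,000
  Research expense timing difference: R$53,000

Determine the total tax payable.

Regular income tax:
  R$60,000 × 13% = R$7,800
  R$41,000 × 25% = R$10,250
  R$225,000 × 34% = R$76,500
  → R$94,550

Tentative minimum tax:
  Adjusted income: R$326,000 + R$103,000 + R$53,000 = R$482,000
  Less exemption R$84,000 → base R$398,000
  R$398,000 × 17% = R$67,660

R$94,550 > R$67,660, so the regular income tax governs.

R$94,550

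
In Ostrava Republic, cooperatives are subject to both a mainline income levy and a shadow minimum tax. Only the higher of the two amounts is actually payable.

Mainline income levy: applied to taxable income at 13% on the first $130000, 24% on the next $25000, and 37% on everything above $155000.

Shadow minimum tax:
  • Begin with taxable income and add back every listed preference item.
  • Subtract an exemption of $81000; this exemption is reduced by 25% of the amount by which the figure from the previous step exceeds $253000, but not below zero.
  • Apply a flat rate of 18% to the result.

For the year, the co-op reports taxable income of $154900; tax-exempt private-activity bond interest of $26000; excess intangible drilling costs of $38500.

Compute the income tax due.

Mainline income levy:
  $130000 × 13% = $16900
  $24900 × 24% = $5976
  → $22876

Shadow minimum tax:
  Adjusted income: $154900 + $26000 + $38500 = $219400
  Exemption: $219400 ≤ $253000, so full $81000 applies
  Base: $219400 − $81000 = $138400
  $138400 × 18% = $24912

$24912 > $22876, so the shadow minimum tax is the binding amount.

$24912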